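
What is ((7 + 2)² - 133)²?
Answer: 2704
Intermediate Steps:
((7 + 2)² - 133)² = (9² - 133)² = (81 - 133)² = (-52)² = 2704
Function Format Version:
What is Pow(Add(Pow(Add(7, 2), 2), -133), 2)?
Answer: 2704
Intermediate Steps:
Pow(Add(Pow(Add(7, 2), 2), -133), 2) = Pow(Add(Pow(9, 2), -133), 2) = Pow(Add(81, -133), 2) = Pow(-52, 2) = 2704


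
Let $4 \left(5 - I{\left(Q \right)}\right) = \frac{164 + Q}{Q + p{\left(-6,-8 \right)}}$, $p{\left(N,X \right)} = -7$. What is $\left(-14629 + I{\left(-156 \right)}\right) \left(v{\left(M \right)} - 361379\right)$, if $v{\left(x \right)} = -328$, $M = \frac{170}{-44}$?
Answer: $\frac{862204592970}{163} \approx 5.2896 \cdot 10^{9}$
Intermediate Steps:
$M = - \frac{85}{22}$ ($M = 170 \left(- \frac{1}{44}\right) = - \frac{85}{22} \approx -3.8636$)
$I{\left(Q \right)} = 5 - \frac{164 + Q}{4 \left(-7 + Q\right)}$ ($I{\left(Q \right)} = 5 - \frac{\left(164 + Q\right) \frac{1}{Q - 7}}{4} = 5 - \frac{\left(164 + Q\right) \frac{1}{-7 + Q}}{4} = 5 - \frac{\frac{1}{-7 + Q} \left(164 + Q\right)}{4} = 5 - \frac{164 + Q}{4 \left(-7 + Q\right)}$)
$\left(-14629 + I{\left(-156 \right)}\right) \left(v{\left(M \right)} - 361379\right) = \left(-14629 + \frac{19 \left(-16 - 156\right)}{4 \left(-7 - 156\right)}\right) \left(-328 - 361379\right) = \left(-14629 + \frac{19}{4} \frac{1}{-163} \left(-172\right)\right) \left(-361707\right) = \left(-14629 + \frac{19}{4} \left(- \frac{1}{163}\right) \left(-172\right)\right) \left(-361707\right) = \left(-14629 + \frac{817}{163}\right) \left(-361707\right) = \left(- \frac{2383710}{163}\right) \left(-361707\right) = \frac{862204592970}{163}$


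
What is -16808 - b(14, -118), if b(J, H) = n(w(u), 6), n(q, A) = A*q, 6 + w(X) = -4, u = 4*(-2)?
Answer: -16748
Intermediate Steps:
u = -8
w(X) = -10 (w(X) = -6 - 4 = -10)
b(J, H) = -60 (b(J, H) = 6*(-10) = -60)
-16808 - b(14, -118) = -16808 - 1*(-60) = -16808 + 60 = -16748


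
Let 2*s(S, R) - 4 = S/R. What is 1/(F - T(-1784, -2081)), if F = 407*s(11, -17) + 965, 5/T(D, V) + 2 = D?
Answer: 15181/25008061 ≈ 0.00060704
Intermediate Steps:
T(D, V) = 5/(-2 + D)
s(S, R) = 2 + S/(2*R) (s(S, R) = 2 + (S/R)/2 = 2 + S/(2*R))
F = 56009/34 (F = 407*(2 + (1/2)*11/(-17)) + 965 = 407*(2 + (1/2)*11*(-1/17)) + 965 = 407*(2 - 11/34) + 965 = 407*(57/34) + 965 = 23199/34 + 965 = 56009/34 ≈ 1647.3)
1/(F - T(-1784, -2081)) = 1/(56009/34 - 5/(-2 - 1784)) = 1/(56009/34 - 5/(-1786)) = 1/(56009/34 - 5*(-1)/1786) = 1/(56009/34 - 1*(-5/1786)) = 1/(56009/34 + 5/1786) = 1/(25008061/15181) = 15181/25008061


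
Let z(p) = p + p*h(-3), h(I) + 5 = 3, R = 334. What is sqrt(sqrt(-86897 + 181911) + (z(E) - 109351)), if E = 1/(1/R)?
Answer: sqrt(-109685 + sqrt(95014)) ≈ 330.72*I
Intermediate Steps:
h(I) = -2 (h(I) = -5 + 3 = -2)
E = 334 (E = 1/(1/334) = 334)
z(p) = -p (z(p) = p + p*(-2) = p - 2*p = -p)
sqrt(sqrt(-86897 + 181911) + (z(E) - 109351)) = sqrt(sqrt(-86897 + 181911) + (-1*334 - 109351)) = sqrt(sqrt(95014) + (-334 - 109351)) = sqrt(sqrt(95014) - 109685) = sqrt(-109685 + sqrt(95014))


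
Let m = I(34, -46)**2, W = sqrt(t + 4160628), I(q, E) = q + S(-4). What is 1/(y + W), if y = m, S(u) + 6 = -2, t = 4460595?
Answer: -52/628019 + sqrt(8621223)/8164247 ≈ 0.00027684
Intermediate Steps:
S(u) = -8 (S(u) = -6 - 2 = -8)
I(q, E) = -8 + q (I(q, E) = q - 8 = -8 + q)
W = sqrt(8621223) (W = sqrt(4460595 + 4160628) = sqrt(8621223) ≈ 2936.2)
m = 676 (m = (-8 + 34)**2 = 26**2 = 676)
y = 676
1/(y + W) = 1/(676 + sqrt(8621223))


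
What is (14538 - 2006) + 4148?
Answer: 16680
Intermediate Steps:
(14538 - 2006) + 4148 = 12532 + 4148 = 16680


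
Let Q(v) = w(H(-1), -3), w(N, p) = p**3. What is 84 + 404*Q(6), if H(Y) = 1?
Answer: -10824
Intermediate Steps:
Q(v) = -27 (Q(v) = (-3)**3 = -27)
84 + 404*Q(6) = 84 + 404*(-27) = 84 - 10908 = -10824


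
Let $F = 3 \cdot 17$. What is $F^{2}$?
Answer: $2601$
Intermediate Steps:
$F = 51$
$F^{2} = 51^{2} = 2601$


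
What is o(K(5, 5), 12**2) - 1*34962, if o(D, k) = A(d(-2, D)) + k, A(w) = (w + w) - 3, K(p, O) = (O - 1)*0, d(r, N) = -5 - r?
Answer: -34827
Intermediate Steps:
K(p, O) = 0 (K(p, O) = (-1 + O)*0 = 0)
A(w) = -3 + 2*w (A(w) = 2*w - 3 = -3 + 2*w)
o(D, k) = -9 + k (o(D, k) = (-3 + 2*(-5 - 1*(-2))) + k = (-3 + 2*(-5 + 2)) + k = (-3 + 2*(-3)) + k = (-3 - 6) + k = -9 + k)
o(K(5, 5), 12**2) - 1*34962 = (-9 + 12**2) - 1*34962 = (-9 + 144) - 34962 = 135 - 34962 = -34827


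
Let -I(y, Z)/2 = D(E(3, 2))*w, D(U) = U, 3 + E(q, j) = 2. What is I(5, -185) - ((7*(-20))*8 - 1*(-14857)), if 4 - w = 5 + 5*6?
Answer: -13799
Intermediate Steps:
E(q, j) = -1 (E(q, j) = -3 + 2 = -1)
w = -31 (w = 4 - (5 + 5*6) = 4 - (5 + 30) = 4 - 1*35 = 4 - 35 = -31)
I(y, Z) = -62 (I(y, Z) = -(-2)*(-31) = -2*31 = -62)
I(5, -185) - ((7*(-20))*8 - 1*(-14857)) = -62 - ((7*(-20))*8 - 1*(-14857)) = -62 - (-140*8 + 14857) = -62 - (-1120 + 14857) = -62 - 1*13737 = -62 - 13737 = -13799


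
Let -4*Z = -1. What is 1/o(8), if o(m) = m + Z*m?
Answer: ⅒ ≈ 0.10000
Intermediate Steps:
Z = ¼ (Z = -¼*(-1) = ¼ ≈ 0.25000)
o(m) = 5*m/4 (o(m) = m + m/4 = 5*m/4)
1/o(8) = 1/((5/4)*8) = 1/10 = ⅒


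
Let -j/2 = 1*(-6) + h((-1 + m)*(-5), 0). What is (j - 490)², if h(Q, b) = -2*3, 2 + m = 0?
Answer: 217156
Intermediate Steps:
m = -2 (m = -2 + 0 = -2)
h(Q, b) = -6
j = 24 (j = -2*(1*(-6) - 6) = -2*(-6 - 6) = -2*(-12) = 24)
(j - 490)² = (24 - 490)² = (-466)² = 217156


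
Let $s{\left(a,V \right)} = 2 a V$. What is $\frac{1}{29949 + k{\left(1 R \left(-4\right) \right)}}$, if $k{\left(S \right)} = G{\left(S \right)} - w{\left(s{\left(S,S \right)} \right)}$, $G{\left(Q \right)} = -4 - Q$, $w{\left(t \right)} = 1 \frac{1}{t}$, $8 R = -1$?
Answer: $\frac{2}{59885} \approx 3.3397 \cdot 10^{-5}$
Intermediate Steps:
$R = - \frac{1}{8}$ ($R = \frac{1}{8} \left(-1\right) = - \frac{1}{8} \approx -0.125$)
$s{\left(a,V \right)} = 2 V a$
$w{\left(t \right)} = \frac{1}{t}$
$k{\left(S \right)} = -4 - S - \frac{1}{2 S^{2}}$ ($k{\left(S \right)} = \left(-4 - S\right) - \frac{1}{2 S S} = \left(-4 - S\right) - \frac{1}{2 S^{2}} = -4 - S - \frac{1}{2 S^{2}}$)
$\frac{1}{29949 + k{\left(1 R \left(-4\right) \right)}} = \frac{1}{29949 - \left(4 + 2 + 1 \left(- \frac{1}{8}\right) \left(-4\right)\right)} = \frac{1}{29949 - \left(4 + \frac{1}{2} + 2\right)} = \frac{1}{29949 - \left(\frac{9}{2} + 2\right)} = \frac{1}{29949 - \frac{13}{2}} = \frac{1}{\frac{59885}{2}} = \frac{2}{59885}$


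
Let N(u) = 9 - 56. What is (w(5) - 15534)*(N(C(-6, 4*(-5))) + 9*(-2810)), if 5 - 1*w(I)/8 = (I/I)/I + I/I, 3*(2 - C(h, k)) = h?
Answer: 1964073566/5 ≈ 3.9281e+8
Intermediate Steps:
C(h, k) = 2 - h/3
N(u) = -47
w(I) = 32 - 8/I (w(I) = 40 - 8*((I/I)/I + I/I) = 40 - 8*(1/I + 1) = 40 - 8*(1 + 1/I) = 40 + (-8 - 8/I) = 32 - 8/I)
(w(5) - 15534)*(N(C(-6, 4*(-5))) + 9*(-2810)) = ((32 - 8/5) - 15534)*(-47 + 9*(-2810)) = ((32 - 8*⅕) - 15534)*(-47 - 25290) = ((32 - 8/5) - 15534)*(-25337) = (152/5 - 15534)*(-25337) = -77518/5*(-25337) = 1964073566/5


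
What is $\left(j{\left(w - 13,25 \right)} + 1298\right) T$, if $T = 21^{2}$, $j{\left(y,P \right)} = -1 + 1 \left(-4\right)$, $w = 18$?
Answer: $570213$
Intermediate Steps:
$j{\left(y,P \right)} = -5$ ($j{\left(y,P \right)} = -1 - 4 = -5$)
$T = 441$
$\left(j{\left(w - 13,25 \right)} + 1298\right) T = \left(-5 + 1298\right) 441 = 1293 \cdot 441 = 570213$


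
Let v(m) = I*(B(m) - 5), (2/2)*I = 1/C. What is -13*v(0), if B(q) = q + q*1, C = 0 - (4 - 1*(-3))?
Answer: -65/7 ≈ -9.2857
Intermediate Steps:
C = -7 (C = 0 - (4 + 3) = 0 - 1*7 = 0 - 7 = -7)
B(q) = 2*q (B(q) = q + q = 2*q)
I = -1/7 (I = 1/(-7) = -1/7 ≈ -0.14286)
v(m) = 5/7 - 2*m/7 (v(m) = -(2*m - 5)/7 = -(-5 + 2*m)/7 = 5/7 - 2*m/7)
-13*v(0) = -13*(5/7 - 2/7*0) = -13*(5/7 + 0) = -13*5/7 = -65/7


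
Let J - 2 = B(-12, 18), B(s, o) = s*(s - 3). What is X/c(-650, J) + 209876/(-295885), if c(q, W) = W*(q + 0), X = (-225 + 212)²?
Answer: -29441817/41423900 ≈ -0.71074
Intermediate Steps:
X = 169 (X = (-13)² = 169)
B(s, o) = s*(-3 + s)
J = 182 (J = 2 - 12*(-3 - 12) = 2 - 12*(-15) = 2 + 180 = 182)
c(q, W) = W*q
X/c(-650, J) + 209876/(-295885) = 169/((182*(-650))) + 209876/(-295885) = 169/(-118300) + 209876*(-1/295885) = 169*(-1/118300) - 209876/295885 = -1/700 - 209876/295885 = -29441817/41423900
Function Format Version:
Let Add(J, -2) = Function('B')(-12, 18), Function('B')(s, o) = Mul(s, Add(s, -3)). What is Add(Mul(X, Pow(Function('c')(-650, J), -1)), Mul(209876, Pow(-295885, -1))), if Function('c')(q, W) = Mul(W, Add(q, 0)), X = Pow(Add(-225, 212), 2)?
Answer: Rational(-29441817, 41423900) ≈ -0.71074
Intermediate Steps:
X = 169 (X = Pow(-13, 2) = 169)
Function('B')(s, o) = Mul(s, Add(-3, s))
J = 182 (J = Add(2, Mul(-12, Add(-3, -12))) = Add(2, Mul(-12, -15)) = Add(2, 180) = 182)
Function('c')(q, W) = Mul(W, q)
Add(Mul(X, Pow(Function('c')(-650, J), -1)), Mul(209876, Pow(-295885, -1))) = Add(Mul(169, Pow(Mul(182, -650), -1)), Mul(209876, Pow(-295885, -1))) = Add(Mul(169, Pow(-118300, -1)), Mul(209876, Rational(-1, 295885))) = Add(Mul(169, Rational(-1, 118300)), Rational(-209876, 295885)) = Add(Rational(-1, 700), Rational(-209876, 295885)) = Rational(-29441817, 41423900)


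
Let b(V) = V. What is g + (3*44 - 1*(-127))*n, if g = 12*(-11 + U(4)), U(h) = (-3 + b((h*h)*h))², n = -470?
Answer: -77210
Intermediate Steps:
U(h) = (-3 + h³)² (U(h) = (-3 + (h*h)*h)² = (-3 + h²*h)² = (-3 + h³)²)
g = 44520 (g = 12*(-11 + (-3 + 4³)²) = 12*(-11 + (-3 + 64)²) = 12*(-11 + 61²) = 12*(-11 + 3721) = 12*3710 = 44520)
g + (3*44 - 1*(-127))*n = 44520 + (3*44 - 1*(-127))*(-470) = 44520 + (132 + 127)*(-470) = 44520 + 259*(-470) = 44520 - 121730 = -77210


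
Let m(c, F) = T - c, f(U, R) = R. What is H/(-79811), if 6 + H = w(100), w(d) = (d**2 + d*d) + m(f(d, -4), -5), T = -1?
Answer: -19997/79811 ≈ -0.25055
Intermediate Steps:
m(c, F) = -1 - c
w(d) = 3 + 2*d**2 (w(d) = (d**2 + d*d) + (-1 - 1*(-4)) = (d**2 + d**2) + (-1 + 4) = 2*d**2 + 3 = 3 + 2*d**2)
H = 19997 (H = -6 + (3 + 2*100**2) = -6 + (3 + 2*10000) = -6 + (3 + 20000) = -6 + 20003 = 19997)
H/(-79811) = 19997/(-79811) = 19997*(-1/79811) = -19997/79811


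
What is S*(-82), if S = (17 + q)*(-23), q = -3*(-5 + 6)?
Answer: 26404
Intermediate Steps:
q = -3 (q = -3*1 = -3)
S = -322 (S = (17 - 3)*(-23) = 14*(-23) = -322)
S*(-82) = -322*(-82) = 26404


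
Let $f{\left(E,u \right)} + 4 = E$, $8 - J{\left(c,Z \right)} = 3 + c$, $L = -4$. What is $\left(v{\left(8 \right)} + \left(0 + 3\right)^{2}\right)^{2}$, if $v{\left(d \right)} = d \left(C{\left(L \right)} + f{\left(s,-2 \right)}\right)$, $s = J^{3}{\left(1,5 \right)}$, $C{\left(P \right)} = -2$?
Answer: $223729$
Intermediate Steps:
$J{\left(c,Z \right)} = 5 - c$ ($J{\left(c,Z \right)} = 8 - \left(3 + c\right) = 5 - c$)
$s = 64$ ($s = \left(5 - 1\right)^{3} = 4^{3} = 64$)
$f{\left(E,u \right)} = -4 + E$
$v{\left(d \right)} = 58 d$ ($v{\left(d \right)} = d \left(-2 + \left(-4 + 64\right)\right) = d \left(-2 + 60\right) = d 58 = 58 d$)
$\left(v{\left(8 \right)} + \left(0 + 3\right)^{2}\right)^{2} = \left(58 \cdot 8 + \left(0 + 3\right)^{2}\right)^{2} = \left(464 + 3^{2}\right)^{2} = \left(464 + 9\right)^{2} = 473^{2} = 223729$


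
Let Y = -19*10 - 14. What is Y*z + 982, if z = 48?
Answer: -8810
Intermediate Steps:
Y = -204 (Y = -190 - 14 = -204)
Y*z + 982 = -204*48 + 982 = -9792 + 982 = -8810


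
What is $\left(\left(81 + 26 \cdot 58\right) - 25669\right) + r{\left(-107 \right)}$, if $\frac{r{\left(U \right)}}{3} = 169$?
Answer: $-23573$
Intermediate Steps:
$r{\left(U \right)} = 507$ ($r{\left(U \right)} = 3 \cdot 169 = 507$)
$\left(\left(81 + 26 \cdot 58\right) - 25669\right) + r{\left(-107 \right)} = \left(\left(81 + 26 \cdot 58\right) - 25669\right) + 507 = \left(\left(81 + 1508\right) - 25669\right) + 507 = \left(1589 - 25669\right) + 507 = -24080 + 507 = -23573$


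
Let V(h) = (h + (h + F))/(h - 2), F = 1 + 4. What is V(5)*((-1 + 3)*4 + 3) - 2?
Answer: 53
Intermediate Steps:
F = 5
V(h) = (5 + 2*h)/(-2 + h) (V(h) = (h + (h + 5))/(h - 2) = (h + (5 + h))/(-2 + h) = (5 + 2*h)/(-2 + h))
V(5)*((-1 + 3)*4 + 3) - 2 = ((5 + 2*5)/(-2 + 5))*((-1 + 3)*4 + 3) - 2 = ((5 + 10)/3)*(2*4 + 3) - 2 = ((⅓)*15)*(8 + 3) - 2 = 5*11 - 2 = 55 - 2 = 53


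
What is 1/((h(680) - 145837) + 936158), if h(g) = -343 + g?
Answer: 1/790658 ≈ 1.2648e-6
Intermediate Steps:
1/((h(680) - 145837) + 936158) = 1/(((-343 + 680) - 145837) + 936158) = 1/((337 - 145837) + 936158) = 1/(-145500 + 936158) = 1/790658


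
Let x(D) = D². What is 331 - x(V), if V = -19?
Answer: -30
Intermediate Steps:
331 - x(V) = 331 - 1*(-19)² = 331 - 1*361 = 331 - 361 = -30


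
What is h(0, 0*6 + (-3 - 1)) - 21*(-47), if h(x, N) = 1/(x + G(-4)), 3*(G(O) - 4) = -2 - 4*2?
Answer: 1977/2 ≈ 988.50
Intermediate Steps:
G(O) = ⅔ (G(O) = 4 + (-2 - 4*2)/3 = 4 + (-2 - 8)/3 = 4 + (⅓)*(-10) = 4 - 10/3 = ⅔)
h(x, N) = 1/(⅔ + x) (h(x, N) = 1/(x + ⅔) = 1/(⅔ + x))
h(0, 0*6 + (-3 - 1)) - 21*(-47) = 3/(2 + 3*0) - 21*(-47) = 3/(2 + 0) + 987 = 3/2 + 987 = 1977/2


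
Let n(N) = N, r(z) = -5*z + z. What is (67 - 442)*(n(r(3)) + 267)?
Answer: -95625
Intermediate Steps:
r(z) = -4*z
(67 - 442)*(n(r(3)) + 267) = (67 - 442)*(-4*3 + 267) = -375*(-12 + 267) = -375*255 = -95625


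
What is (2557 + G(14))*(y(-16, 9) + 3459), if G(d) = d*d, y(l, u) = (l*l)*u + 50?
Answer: 16003189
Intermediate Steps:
y(l, u) = 50 + u*l² (y(l, u) = l²*u + 50 = u*l² + 50 = 50 + u*l²)
G(d) = d²
(2557 + G(14))*(y(-16, 9) + 3459) = (2557 + 14²)*((50 + 9*(-16)²) + 3459) = (2557 + 196)*((50 + 9*256) + 3459) = 2753*((50 + 2304) + 3459) = 2753*(2354 + 3459) = 2753*5813 = 16003189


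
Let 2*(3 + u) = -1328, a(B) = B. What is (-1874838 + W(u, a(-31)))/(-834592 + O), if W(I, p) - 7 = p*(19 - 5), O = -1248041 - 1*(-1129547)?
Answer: 1875265/953086 ≈ 1.9676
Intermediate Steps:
u = -667 (u = -3 + (1/2)*(-1328) = -3 - 664 = -667)
O = -118494 (O = -1248041 + 1129547 = -118494)
W(I, p) = 7 + 14*p (W(I, p) = 7 + p*(19 - 5) = 7 + p*14 = 7 + 14*p)
(-1874838 + W(u, a(-31)))/(-834592 + O) = (-1874838 + (7 + 14*(-31)))/(-834592 - 118494) = (-1874838 + (7 - 434))/(-953086) = (-1874838 - 427)*(-1/953086) = -1875265*(-1/953086) = 1875265/953086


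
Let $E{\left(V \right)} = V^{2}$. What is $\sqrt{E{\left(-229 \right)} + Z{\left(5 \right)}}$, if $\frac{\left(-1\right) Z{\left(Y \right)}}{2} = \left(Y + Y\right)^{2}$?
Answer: $\sqrt{52241} \approx 228.56$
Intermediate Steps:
$Z{\left(Y \right)} = - 8 Y^{2}$ ($Z{\left(Y \right)} = - 2 \left(Y + Y\right)^{2} = - 2 \left(2 Y\right)^{2} = - 2 \cdot 4 Y^{2} = - 8 Y^{2}$)
$\sqrt{E{\left(-229 \right)} + Z{\left(5 \right)}} = \sqrt{\left(-229\right)^{2} - 8 \cdot 5^{2}} = \sqrt{52441 - 200} = \sqrt{52241}$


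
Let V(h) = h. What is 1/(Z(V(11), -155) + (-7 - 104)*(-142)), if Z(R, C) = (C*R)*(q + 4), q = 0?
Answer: 1/8942 ≈ 0.00011183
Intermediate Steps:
Z(R, C) = 4*C*R (Z(R, C) = (C*R)*(0 + 4) = (C*R)*4 = 4*C*R)
1/(Z(V(11), -155) + (-7 - 104)*(-142)) = 1/(4*(-155)*11 + (-7 - 104)*(-142)) = 1/(-6820 - 111*(-142)) = 1/(-6820 + 15762) = 1/8942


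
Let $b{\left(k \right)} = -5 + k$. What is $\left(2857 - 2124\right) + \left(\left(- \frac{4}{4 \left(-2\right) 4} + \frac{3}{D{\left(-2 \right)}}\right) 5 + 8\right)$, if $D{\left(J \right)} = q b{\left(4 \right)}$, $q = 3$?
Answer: $\frac{5893}{8} \approx 736.63$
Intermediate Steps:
$D{\left(J \right)} = -3$ ($D{\left(J \right)} = 3 \left(-5 + 4\right) = 3 \left(-1\right) = -3$)
$\left(2857 - 2124\right) + \left(\left(- \frac{4}{4 \left(-2\right) 4} + \frac{3}{D{\left(-2 \right)}}\right) 5 + 8\right) = \left(2857 - 2124\right) + \left(\left(- \frac{4}{4 \left(-2\right) 4} + \frac{3}{-3}\right) 5 + 8\right) = 733 + \left(\left(- \frac{4}{\left(-8\right) 4} + 3 \left(- \frac{1}{3}\right)\right) 5 + 8\right) = 733 + \left(\left(- \frac{4}{-32} - 1\right) 5 + 8\right) = 733 + \left(\left(\left(-4\right) \left(- \frac{1}{32}\right) - 1\right) 5 + 8\right) = 733 + \left(\left(\frac{1}{8} - 1\right) 5 + 8\right) = 733 + \left(\left(- \frac{7}{8}\right) 5 + 8\right) = 733 + \left(- \frac{35}{8} + 8\right) = 733 + \frac{29}{8} = \frac{5893}{8}$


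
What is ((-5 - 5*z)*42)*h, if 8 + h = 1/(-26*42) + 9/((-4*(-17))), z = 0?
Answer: 365180/221 ≈ 1652.4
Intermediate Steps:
h = -36518/4641 (h = -8 + (1/(-26*42) + 9/((-4*(-17)))) = -8 + (-1/26*1/42 + 9/68) = -8 + (-1/1092 + 9*(1/68)) = -8 + (-1/1092 + 9/68) = -8 + 610/4641 = -36518/4641 ≈ -7.8686)
((-5 - 5*z)*42)*h = ((-5 - 5*0)*42)*(-36518/4641) = ((-5 + 0)*42)*(-36518/4641) = -5*42*(-36518/4641) = -210*(-36518/4641) = 365180/221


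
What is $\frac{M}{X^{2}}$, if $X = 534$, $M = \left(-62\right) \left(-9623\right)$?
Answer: $\frac{298313}{142578} \approx 2.0923$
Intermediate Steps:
$M = 596626$
$\frac{M}{X^{2}} = \frac{596626}{534^{2}} = \frac{596626}{285156} = 596626 \cdot \frac{1}{285156} = \frac{298313}{142578}$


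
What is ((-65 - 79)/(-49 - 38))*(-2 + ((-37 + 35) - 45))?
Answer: -2352/29 ≈ -81.103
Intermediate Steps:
((-65 - 79)/(-49 - 38))*(-2 + ((-37 + 35) - 45)) = (-144/(-87))*(-2 + (-2 - 45)) = (-144*(-1/87))*(-2 - 47) = (48/29)*(-49) = -2352/29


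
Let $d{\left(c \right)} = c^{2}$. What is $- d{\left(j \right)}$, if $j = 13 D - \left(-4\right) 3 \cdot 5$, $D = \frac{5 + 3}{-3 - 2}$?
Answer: $- \frac{38416}{25} \approx -1536.6$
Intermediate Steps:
$D = - \frac{8}{5}$ ($D = \frac{8}{-5} = 8 \left(- \frac{1}{5}\right) = - \frac{8}{5} \approx -1.6$)
$j = \frac{196}{5}$ ($j = 13 \left(- \frac{8}{5}\right) - \left(-4\right) 3 \cdot 5 = - \frac{104}{5} - \left(-12\right) 5 = - \frac{104}{5} - -60 = - \frac{104}{5} + 60 = \frac{196}{5} \approx 39.2$)
$- d{\left(j \right)} = - \left(\frac{196}{5}\right)^{2} = \left(-1\right) \frac{38416}{25} = - \frac{38416}{25}$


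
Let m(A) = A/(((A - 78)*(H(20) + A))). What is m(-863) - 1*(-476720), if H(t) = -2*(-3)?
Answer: 384444645777/806437 ≈ 4.7672e+5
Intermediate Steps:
H(t) = 6
m(A) = A/((-78 + A)*(6 + A)) (m(A) = A/(((A - 78)*(6 + A))) = A/(((-78 + A)*(6 + A))) = A*(1/((-78 + A)*(6 + A))) = A/((-78 + A)*(6 + A)))
m(-863) - 1*(-476720) = -863/(-468 + (-863)² - 72*(-863)) - 1*(-476720) = -863/(-468 + 744769 + 62136) + 476720 = -863/806437 + 476720 = 384444645777/806437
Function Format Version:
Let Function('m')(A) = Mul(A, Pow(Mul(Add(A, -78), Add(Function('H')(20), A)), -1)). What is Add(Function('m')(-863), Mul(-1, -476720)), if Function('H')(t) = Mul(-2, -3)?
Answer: Rational(384444645777, 806437) ≈ 4.7672e+5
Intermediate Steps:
Function('H')(t) = 6
Function('m')(A) = Mul(A, Pow(Add(-78, A), -1), Pow(Add(6, A), -1)) (Function('m')(A) = Mul(A, Pow(Mul(Add(A, -78), Add(6, A)), -1)) = Mul(A, Pow(Mul(Add(-78, A), Add(6, A)), -1)) = Mul(A, Mul(Pow(Add(-78, A), -1), Pow(Add(6, A), -1))) = Mul(A, Pow(Add(-78, A), -1), Pow(Add(6, A), -1)))
Add(Function('m')(-863), Mul(-1, -476720)) = Add(Mul(-863, Pow(Add(-468, Pow(-863, 2), Mul(-72, -863)), -1)), Mul(-1, -476720)) = Add(Mul(-863, Pow(Add(-468, 744769, 62136), -1)), 476720) = Add(Mul(-863, Pow(806437, -1)), 476720) = Add(Mul(-863, Rational(1, 806437)), 476720) = Add(Rational(-863, 806437), 476720) = Rational(384444645777, 806437)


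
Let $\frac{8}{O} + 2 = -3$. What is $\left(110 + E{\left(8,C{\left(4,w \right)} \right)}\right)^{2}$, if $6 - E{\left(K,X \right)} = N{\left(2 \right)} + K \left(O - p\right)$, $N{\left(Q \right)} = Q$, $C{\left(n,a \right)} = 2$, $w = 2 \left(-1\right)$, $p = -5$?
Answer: $\frac{188356}{25} \approx 7534.2$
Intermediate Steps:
$w = -2$
$O = - \frac{8}{5}$ ($O = \frac{8}{-2 - 3} = \frac{8}{-5} = 8 \left(- \frac{1}{5}\right) = - \frac{8}{5} \approx -1.6$)
$E{\left(K,X \right)} = 4 - \frac{17 K}{5}$ ($E{\left(K,X \right)} = 6 - \left(2 + K \left(- \frac{8}{5} - -5\right)\right) = 6 - \left(2 + K \left(- \frac{8}{5} + 5\right)\right) = 6 - \left(2 + K \frac{17}{5}\right) = 6 - \left(2 + \frac{17 K}{5}\right) = 4 - \frac{17 K}{5}$)
$\left(110 + E{\left(8,C{\left(4,w \right)} \right)}\right)^{2} = \left(110 + \left(4 - \frac{136}{5}\right)\right)^{2} = \left(110 - \frac{116}{5}\right)^{2} = \left(\frac{434}{5}\right)^{2} = \frac{188356}{25}$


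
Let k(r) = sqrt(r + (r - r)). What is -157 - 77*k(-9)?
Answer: -157 - 231*I ≈ -157.0 - 231.0*I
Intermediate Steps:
k(r) = sqrt(r) (k(r) = sqrt(r + 0) = sqrt(r))
-157 - 77*k(-9) = -157 - 231*I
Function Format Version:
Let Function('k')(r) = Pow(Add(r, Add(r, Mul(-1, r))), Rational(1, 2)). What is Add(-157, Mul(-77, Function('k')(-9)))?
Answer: Add(-157, Mul(-231, I)) ≈ Add(-157.00, Mul(-231.00, I))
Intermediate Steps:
Function('k')(r) = Pow(r, Rational(1, 2)) (Function('k')(r) = Pow(Add(r, 0), Rational(1, 2)) = Pow(r, Rational(1, 2)))
Add(-157, Mul(-77, Function('k')(-9))) = Add(-157, Mul(-77, Pow(-9, Rational(1, 2)))) = Add(-157, Mul(-77, Mul(3, I))) = Add(-157, Mul(-231, I))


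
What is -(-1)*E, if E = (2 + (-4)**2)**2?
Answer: 324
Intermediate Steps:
E = 324 (E = (2 + 16)**2 = 18**2 = 324)
-(-1)*E = -(-1)*324 = -1*(-324) = 324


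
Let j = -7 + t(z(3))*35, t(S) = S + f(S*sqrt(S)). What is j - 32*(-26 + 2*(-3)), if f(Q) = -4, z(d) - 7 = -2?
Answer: 1052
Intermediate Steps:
z(d) = 5 (z(d) = 7 - 2 = 5)
t(S) = -4 + S (t(S) = S - 4 = -4 + S)
j = 28 (j = -7 + (-4 + 5)*35 = -7 + 1*35 = -7 + 35 = 28)
j - 32*(-26 + 2*(-3)) = 28 - 32*(-26 + 2*(-3)) = 28 - 32*(-26 - 6) = 28 - 32*(-32) = 28 - 1*(-1024) = 28 + 1024 = 1052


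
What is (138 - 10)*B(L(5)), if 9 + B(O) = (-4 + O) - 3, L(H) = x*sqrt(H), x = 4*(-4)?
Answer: -2048 - 2048*sqrt(5) ≈ -6627.5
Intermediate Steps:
x = -16
L(H) = -16*sqrt(H)
B(O) = -16 + O (B(O) = -9 + ((-4 + O) - 3) = -9 + (-7 + O) = -16 + O)
(138 - 10)*B(L(5)) = (138 - 10)*(-16 - 16*sqrt(5)) = 128*(-16 - 16*sqrt(5)) = -2048 - 2048*sqrt(5)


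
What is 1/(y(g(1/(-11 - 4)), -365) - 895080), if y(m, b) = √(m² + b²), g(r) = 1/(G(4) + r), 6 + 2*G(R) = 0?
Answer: -378797856/339054328567615 - 46*√11276173/339054328567615 ≈ -1.1177e-6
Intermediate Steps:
G(R) = -3 (G(R) = -3 + (½)*0 = -3 + 0 = -3)
g(r) = 1/(-3 + r)
y(m, b) = √(b² + m²)
1/(y(g(1/(-11 - 4)), -365) - 895080) = 1/(√((-365)² + (1/(-3 + 1/(-11 - 4)))²) - 895080) = 1/(√(133225 + (1/(-3 + 1/(-15)))²) - 895080) = 1/(√(133225 + (1/(-3 - 1/15))²) - 895080) = 1/(√(133225 + (1/(-46/15))²) - 895080) = 1/(√(133225 + (-15/46)²) - 895080) = 1/(√(133225 + 225/2116) - 895080) = 1/(√(281904325/2116) - 895080) = 1/(5*√11276173/46 - 895080) = 1/(-895080 + 5*√11276173/46)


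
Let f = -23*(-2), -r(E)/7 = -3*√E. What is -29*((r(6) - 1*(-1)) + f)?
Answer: -1363 - 609*√6 ≈ -2854.7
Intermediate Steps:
r(E) = 21*√E (r(E) = -(-21)*√E = 21*√E)
f = 46
-29*((r(6) - 1*(-1)) + f) = -29*((21*√6 - 1*(-1)) + 46) = -29*((21*√6 + 1) + 46) = -29*((1 + 21*√6) + 46) = -29*(47 + 21*√6) = -1363 - 609*√6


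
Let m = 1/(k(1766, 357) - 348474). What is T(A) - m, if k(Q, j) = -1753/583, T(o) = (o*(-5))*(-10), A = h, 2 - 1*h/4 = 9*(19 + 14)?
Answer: -11986563604417/203162095 ≈ -59000.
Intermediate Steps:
h = -1180 (h = 8 - 36*(19 + 14) = 8 - 36*33 = 8 - 4*297 = 8 - 1188 = -1180)
A = -1180
T(o) = 50*o (T(o) = -5*o*(-10) = 50*o)
k(Q, j) = -1753/583 (k(Q, j) = -1753*1/583 = -1753/583)
m = -583/203162095 (m = 1/(-1753/583 - 348474) = 1/(-203162095/583) = -583/203162095 ≈ -2.8696e-6)
T(A) - m = 50*(-1180) - 1*(-583/203162095) = -59000 + 583/203162095 = -11986563604417/203162095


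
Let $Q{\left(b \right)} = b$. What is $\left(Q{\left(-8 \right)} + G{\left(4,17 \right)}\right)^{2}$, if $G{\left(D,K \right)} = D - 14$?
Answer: $324$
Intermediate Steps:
$G{\left(D,K \right)} = -14 + D$
$\left(Q{\left(-8 \right)} + G{\left(4,17 \right)}\right)^{2} = \left(-8 + \left(-14 + 4\right)\right)^{2} = \left(-8 - 10\right)^{2} = \left(-18\right)^{2} = 324$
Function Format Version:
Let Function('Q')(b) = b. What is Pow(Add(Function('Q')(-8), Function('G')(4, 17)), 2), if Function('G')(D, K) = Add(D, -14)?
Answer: 324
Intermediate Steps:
Function('G')(D, K) = Add(-14, D)
Pow(Add(Function('Q')(-8), Function('G')(4, 17)), 2) = Pow(Add(-8, Add(-14, 4)), 2) = Pow(Add(-8, -10), 2) = Pow(-18, 2) = 324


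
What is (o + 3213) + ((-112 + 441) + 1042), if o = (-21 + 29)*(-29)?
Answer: 4352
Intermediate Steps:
o = -232 (o = 8*(-29) = -232)
(o + 3213) + ((-112 + 441) + 1042) = (-232 + 3213) + ((-112 + 441) + 1042) = 2981 + (329 + 1042) = 2981 + 1371 = 4352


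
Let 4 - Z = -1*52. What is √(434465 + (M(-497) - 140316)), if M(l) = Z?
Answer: √294205 ≈ 542.41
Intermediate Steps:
Z = 56 (Z = 4 - (-1)*52 = 4 - 1*(-52) = 4 + 52 = 56)
M(l) = 56
√(434465 + (M(-497) - 140316)) = √(434465 + (56 - 140316)) = √(434465 - 140260) = √294205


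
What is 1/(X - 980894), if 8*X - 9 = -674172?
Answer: -8/8521315 ≈ -9.3882e-7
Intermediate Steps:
X = -674163/8 (X = 9/8 + (⅛)*(-674172) = 9/8 - 168543/2 = -674163/8 ≈ -84270.)
1/(X - 980894) = 1/(-674163/8 - 980894) = 1/(-8521315/8) = -8/8521315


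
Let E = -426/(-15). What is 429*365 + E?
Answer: 783067/5 ≈ 1.5661e+5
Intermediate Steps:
E = 142/5 (E = -426*(-1/15) = 142/5 ≈ 28.400)
429*365 + E = 429*365 + 142/5 = 156585 + 142/5 = 783067/5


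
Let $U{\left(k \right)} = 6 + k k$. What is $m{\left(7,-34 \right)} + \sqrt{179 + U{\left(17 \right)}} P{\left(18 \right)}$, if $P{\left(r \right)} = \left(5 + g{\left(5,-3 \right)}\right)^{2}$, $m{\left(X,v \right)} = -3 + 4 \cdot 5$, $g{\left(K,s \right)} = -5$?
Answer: $17$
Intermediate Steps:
$U{\left(k \right)} = 6 + k^{2}$
$m{\left(X,v \right)} = 17$ ($m{\left(X,v \right)} = -3 + 20 = 17$)
$P{\left(r \right)} = 0$ ($P{\left(r \right)} = \left(5 - 5\right)^{2} = 0^{2} = 0$)
$m{\left(7,-34 \right)} + \sqrt{179 + U{\left(17 \right)}} P{\left(18 \right)} = 17 + \sqrt{179 + \left(6 + 17^{2}\right)} 0 = 17 + \sqrt{179 + \left(6 + 289\right)} 0 = 17 + \sqrt{179 + 295} \cdot 0 = 17 + \sqrt{474} \cdot 0 = 17 + 0 = 17$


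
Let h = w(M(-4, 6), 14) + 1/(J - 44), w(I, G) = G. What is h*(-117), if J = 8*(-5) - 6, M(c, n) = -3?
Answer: -16367/10 ≈ -1636.7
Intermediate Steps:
J = -46 (J = -40 - 6 = -46)
h = 1259/90 (h = 14 + 1/(-46 - 44) = 14 + 1/(-90) = 14 - 1/90 = 1259/90 ≈ 13.989)
h*(-117) = (1259/90)*(-117) = -16367/10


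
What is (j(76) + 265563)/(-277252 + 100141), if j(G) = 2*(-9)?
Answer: -29505/19679 ≈ -1.4993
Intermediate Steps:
j(G) = -18
(j(76) + 265563)/(-277252 + 100141) = (-18 + 265563)/(-277252 + 100141) = 265545/(-177111) = 265545*(-1/177111) = -29505/19679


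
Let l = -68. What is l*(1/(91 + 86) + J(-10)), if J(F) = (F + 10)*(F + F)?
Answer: -68/177 ≈ -0.38418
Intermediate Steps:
J(F) = 2*F*(10 + F) (J(F) = (10 + F)*(2*F) = 2*F*(10 + F))
l*(1/(91 + 86) + J(-10)) = -68*(1/(91 + 86) + 2*(-10)*(10 - 10)) = -68*(1/177 + 2*(-10)*0) = -68*(1/177 + 0) = -68*1/177 = -68/177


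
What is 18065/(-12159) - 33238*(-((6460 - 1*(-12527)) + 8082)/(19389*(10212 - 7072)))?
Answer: 1639977479533/123376278690 ≈ 13.292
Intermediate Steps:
18065/(-12159) - 33238*(-((6460 - 1*(-12527)) + 8082)/(19389*(10212 - 7072))) = 18065*(-1/12159) - 33238/((-19389*3140/((6460 + 12527) + 8082))) = -18065/12159 - 33238/((-19389*3140/(18987 + 8082))) = -18065/12159 - 33238/((-19389/(27069*(1/3140)))) = -18065/12159 - 33238/((-19389/27069/3140)) = -18065/12159 - 33238/((-19389*3140/27069)) = -18065/12159 - 33238/(-20293820/9023) = -18065/12159 - 33238*(-9023/20293820) = -18065/12159 + 149953237/10146910 = 1639977479533/123376278690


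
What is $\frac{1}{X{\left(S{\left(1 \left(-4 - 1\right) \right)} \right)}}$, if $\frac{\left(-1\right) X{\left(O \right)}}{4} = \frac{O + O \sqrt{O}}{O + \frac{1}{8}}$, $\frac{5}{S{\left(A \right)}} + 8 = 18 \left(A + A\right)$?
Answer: $\frac{1739}{1930} - \frac{37 i \sqrt{235}}{3860} \approx 0.90104 - 0.14694 i$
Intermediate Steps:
$S{\left(A \right)} = \frac{5}{-8 + 36 A}$ ($S{\left(A \right)} = \frac{5}{-8 + 18 \left(A + A\right)} = \frac{5}{-8 + 18 \cdot 2 A} = \frac{5}{-8 + 36 A}$)
$X{\left(O \right)} = - \frac{4 \left(O + O^{\frac{3}{2}}\right)}{\frac{1}{8} + O}$ ($X{\left(O \right)} = - 4 \frac{O + O \sqrt{O}}{O + \frac{1}{8}} = - 4 \frac{O + O^{\frac{3}{2}}}{O + \frac{1}{8}} = - 4 \frac{O + O^{\frac{3}{2}}}{\frac{1}{8} + O} = - \frac{4 \left(O + O^{\frac{3}{2}}\right)}{\frac{1}{8} + O}$)
$\frac{1}{X{\left(S{\left(1 \left(-4 - 1\right) \right)} \right)}} = \frac{1}{32 \frac{1}{1 + 8 \frac{5}{4 \left(-2 + 9 \cdot 1 \left(-4 - 1\right)\right)}} \left(- \frac{5}{4 \left(-2 + 9 \cdot 1 \left(-4 - 1\right)\right)} - \left(\frac{5}{4 \left(-2 + 9 \cdot 1 \left(-4 - 1\right)\right)}\right)^{\frac{3}{2}}\right)} = \frac{1}{32 \frac{1}{1 + 8 \frac{5}{4 \left(-2 + 9 \cdot 1 \left(-5\right)\right)}} \left(- \frac{5}{4 \left(-2 + 9 \cdot 1 \left(-5\right)\right)} - \left(\frac{5}{4 \left(-2 + 9 \cdot 1 \left(-5\right)\right)}\right)^{\frac{3}{2}}\right)} = \frac{1}{32 \frac{1}{1 + 8 \frac{5}{4 \left(-2 + 9 \left(-5\right)\right)}} \left(- \frac{5}{4 \left(-2 + 9 \left(-5\right)\right)} - \left(\frac{5}{4 \left(-2 + 9 \left(-5\right)\right)}\right)^{\frac{3}{2}}\right)} = \frac{1}{32 \frac{1}{1 + 8 \frac{5}{4 \left(-2 - 45\right)}} \left(- \frac{5}{4 \left(-2 - 45\right)} - \left(\frac{5}{4 \left(-2 - 45\right)}\right)^{\frac{3}{2}}\right)} = \frac{1}{32 \frac{1}{1 + 8 \frac{5}{4 \left(-47\right)}} \left(- \frac{5}{4 \left(-47\right)} - \left(\frac{5}{4 \left(-47\right)}\right)^{\frac{3}{2}}\right)} = \frac{1}{32 \frac{1}{1 + 8 \cdot \frac{5}{4} \left(- \frac{1}{47}\right)} \left(- \frac{5 \left(-1\right)}{4 \cdot 47} - \left(\frac{5}{4} \left(- \frac{1}{47}\right)\right)^{\frac{3}{2}}\right)} = \frac{1}{32 \frac{1}{1 + 8 \left(- \frac{5}{188}\right)} \left(\left(-1\right) \left(- \frac{5}{188}\right) - \left(- \frac{5}{188}\right)^{\frac{3}{2}}\right)} = \frac{1}{32 \frac{1}{1 - \frac{10}{47}} \left(\frac{5}{188} - - \frac{5 i \sqrt{235}}{17672}\right)} = \frac{1}{32 \frac{1}{\frac{37}{47}} \left(\frac{5}{188} + \frac{5 i \sqrt{235}}{17672}\right)} = \frac{1}{32 \cdot \frac{47}{37} \left(\frac{5}{188} + \frac{5 i \sqrt{235}}{17672}\right)} = \frac{1}{\frac{40}{37} + \frac{20 i \sqrt{235}}{1739}}$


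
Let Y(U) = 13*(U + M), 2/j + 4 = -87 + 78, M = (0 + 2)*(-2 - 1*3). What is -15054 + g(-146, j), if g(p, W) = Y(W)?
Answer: -15186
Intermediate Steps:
M = -10 (M = 2*(-2 - 3) = 2*(-5) = -10)
j = -2/13 (j = 2/(-4 + (-87 + 78)) = 2/(-4 - 9) = 2/(-13) = 2*(-1/13) = -2/13 ≈ -0.15385)
Y(U) = -130 + 13*U (Y(U) = 13*(U - 10) = 13*(-10 + U) = -130 + 13*U)
g(p, W) = -130 + 13*W
-15054 + g(-146, j) = -15054 + (-130 + 13*(-2/13)) = -15054 + (-130 - 2) = -15054 - 132 = -15186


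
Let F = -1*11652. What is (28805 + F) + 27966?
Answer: 45119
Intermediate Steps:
F = -11652
(28805 + F) + 27966 = (28805 - 11652) + 27966 = 17153 + 27966 = 45119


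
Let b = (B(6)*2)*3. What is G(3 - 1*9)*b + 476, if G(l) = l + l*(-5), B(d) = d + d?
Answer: 2204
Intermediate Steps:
B(d) = 2*d
G(l) = -4*l (G(l) = l - 5*l = -4*l)
b = 72 (b = ((2*6)*2)*3 = (12*2)*3 = 24*3 = 72)
G(3 - 1*9)*b + 476 = -4*(3 - 1*9)*72 + 476 = -4*(3 - 9)*72 + 476 = -4*(-6)*72 + 476 = 24*72 + 476 = 1728 + 476 = 2204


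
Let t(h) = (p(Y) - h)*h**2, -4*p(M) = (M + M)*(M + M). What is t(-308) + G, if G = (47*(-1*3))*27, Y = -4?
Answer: 27696481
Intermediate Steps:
G = -3807 (G = (47*(-3))*27 = -141*27 = -3807)
p(M) = -M**2 (p(M) = -(M + M)*(M + M)/4 = -2*M*2*M/4 = -M**2)
t(h) = h**2*(-16 - h) (t(h) = (-1*(-4)**2 - h)*h**2 = (-1*16 - h)*h**2 = (-16 - h)*h**2 = h**2*(-16 - h))
t(-308) + G = (-308)**2*(-16 - 1*(-308)) - 3807 = 94864*(-16 + 308) - 3807 = 94864*292 - 3807 = 27700288 - 3807 = 27696481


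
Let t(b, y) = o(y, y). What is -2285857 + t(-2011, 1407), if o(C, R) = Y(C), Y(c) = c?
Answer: -2284450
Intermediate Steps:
o(C, R) = C
t(b, y) = y
-2285857 + t(-2011, 1407) = -2285857 + 1407 = -2284450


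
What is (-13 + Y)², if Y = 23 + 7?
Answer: 289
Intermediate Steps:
Y = 30
(-13 + Y)² = (-13 + 30)² = 17² = 289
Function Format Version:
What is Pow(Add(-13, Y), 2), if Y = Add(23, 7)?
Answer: 289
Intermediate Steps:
Y = 30
Pow(Add(-13, Y), 2) = Pow(Add(-13, 30), 2) = Pow(17, 2) = 289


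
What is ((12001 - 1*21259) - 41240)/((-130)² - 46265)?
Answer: 7214/4195 ≈ 1.7197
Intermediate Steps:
((12001 - 1*21259) - 41240)/((-130)² - 46265) = ((12001 - 21259) - 41240)/(16900 - 46265) = (-9258 - 41240)/(-29365) = -50498*(-1/29365) = 7214/4195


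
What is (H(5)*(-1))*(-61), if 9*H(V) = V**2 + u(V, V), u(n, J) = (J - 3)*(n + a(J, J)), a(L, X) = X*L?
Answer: 5185/9 ≈ 576.11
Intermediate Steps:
a(L, X) = L*X
u(n, J) = (-3 + J)*(n + J**2) (u(n, J) = (J - 3)*(n + J*J) = (-3 + J)*(n + J**2))
H(V) = -V/3 - V**2/9 + V**3/9 (H(V) = (V**2 + (V**3 - 3*V - 3*V**2 + V*V))/9 = (V**2 + (V**3 - 3*V - 3*V**2 + V**2))/9 = (V**2 + (V**3 - 3*V - 2*V**2))/9 = (V**3 - V**2 - 3*V)/9 = -V/3 - V**2/9 + V**3/9)
(H(5)*(-1))*(-61) = (((1/9)*5*(-3 + 5**2 - 1*5))*(-1))*(-61) = (((1/9)*5*(-3 + 25 - 5))*(-1))*(-61) = (((1/9)*5*17)*(-1))*(-61) = ((85/9)*(-1))*(-61) = -85/9*(-61) = 5185/9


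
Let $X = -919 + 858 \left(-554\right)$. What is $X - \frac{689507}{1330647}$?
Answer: $- \frac{633722653904}{1330647} \approx -4.7625 \cdot 10^{5}$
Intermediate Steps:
$X = -476251$ ($X = -919 - 475332 = -476251$)
$X - \frac{689507}{1330647} = -476251 - \frac{689507}{1330647} = - \frac{633722653904}{1330647}$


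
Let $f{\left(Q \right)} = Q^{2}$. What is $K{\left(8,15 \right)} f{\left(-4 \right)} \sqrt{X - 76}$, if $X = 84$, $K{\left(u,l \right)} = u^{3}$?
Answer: $16384 \sqrt{2} \approx 23170.0$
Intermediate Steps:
$K{\left(8,15 \right)} f{\left(-4 \right)} \sqrt{X - 76} = 8^{3} \left(-4\right)^{2} \sqrt{84 - 76} = 512 \cdot 16 \sqrt{8} = 8192 \cdot 2 \sqrt{2} = 16384 \sqrt{2}$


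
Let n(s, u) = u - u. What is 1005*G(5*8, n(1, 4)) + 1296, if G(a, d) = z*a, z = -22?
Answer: -883104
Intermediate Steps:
n(s, u) = 0
G(a, d) = -22*a
1005*G(5*8, n(1, 4)) + 1296 = 1005*(-110*8) + 1296 = 1005*(-22*40) + 1296 = 1005*(-880) + 1296 = -884400 + 1296 = -883104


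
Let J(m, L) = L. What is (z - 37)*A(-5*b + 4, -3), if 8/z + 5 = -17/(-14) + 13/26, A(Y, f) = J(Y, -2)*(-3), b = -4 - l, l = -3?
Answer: -5442/23 ≈ -236.61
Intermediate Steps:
b = -1 (b = -4 - 1*(-3) = -4 + 3 = -1)
A(Y, f) = 6 (A(Y, f) = -2*(-3) = 6)
z = -56/23 (z = 8/(-5 + (-17/(-14) + 13/26)) = 8/(-5 + (-17*(-1/14) + 13*(1/26))) = 8/(-5 + (17/14 + 1/2)) = 8/(-5 + 12/7) = 8/(-23/7) = 8*(-7/23) = -56/23 ≈ -2.4348)
(z - 37)*A(-5*b + 4, -3) = (-56/23 - 37)*6 = -907/23*6 = -5442/23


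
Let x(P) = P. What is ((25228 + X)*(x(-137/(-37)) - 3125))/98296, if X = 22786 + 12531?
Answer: -874027620/454619 ≈ -1922.5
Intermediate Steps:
X = 35317
((25228 + X)*(x(-137/(-37)) - 3125))/98296 = ((25228 + 35317)*(-137/(-37) - 3125))/98296 = (60545*(-137*(-1/37) - 3125))*(1/98296) = (60545*(137/37 - 3125))*(1/98296) = (60545*(-115488/37))*(1/98296) = -6992220960/37*1/98296 = -874027620/454619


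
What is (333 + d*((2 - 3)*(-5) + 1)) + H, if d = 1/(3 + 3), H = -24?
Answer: 310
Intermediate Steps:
d = 1/6 ≈ 0.16667
(333 + d*((2 - 3)*(-5) + 1)) + H = (333 + ((2 - 3)*(-5) + 1)/6) - 24 = (333 + (-1*(-5) + 1)/6) - 24 = (333 + (5 + 1)/6) - 24 = (333 + (1/6)*6) - 24 = (333 + 1) - 24 = 334 - 24 = 310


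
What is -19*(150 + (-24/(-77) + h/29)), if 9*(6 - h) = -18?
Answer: -6388978/2233 ≈ -2861.2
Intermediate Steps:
h = 8 (h = 6 - 1/9*(-18) = 6 + 2 = 8)
-19*(150 + (-24/(-77) + h/29)) = -19*(150 + (-24/(-77) + 8/29)) = -19*(150 + (-24*(-1/77) + 8*(1/29))) = -19*(150 + (24/77 + 8/29)) = -19*(150 + 1312/2233) = -19*336262/2233 = -1*6388978/2233 = -6388978/2233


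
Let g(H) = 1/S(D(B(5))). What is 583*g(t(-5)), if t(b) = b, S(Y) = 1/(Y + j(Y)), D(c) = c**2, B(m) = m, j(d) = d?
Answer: 29150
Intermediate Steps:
S(Y) = 1/(2*Y) (S(Y) = 1/(Y + Y) = 1/(2*Y))
g(H) = 50 (g(H) = 1/(1/(2*(5**2))) = 1/((1/2)/25) = 1/((1/2)*(1/25)) = 1/(1/50) = 50)
583*g(t(-5)) = 583*50 = 29150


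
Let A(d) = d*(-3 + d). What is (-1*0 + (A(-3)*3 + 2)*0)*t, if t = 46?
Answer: 0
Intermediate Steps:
(-1*0 + (A(-3)*3 + 2)*0)*t = (-1*0 + (-3*(-3 - 3)*3 + 2)*0)*46 = (0 + (-3*(-6)*3 + 2)*0)*46 = (0 + (18*3 + 2)*0)*46 = (0 + (54 + 2)*0)*46 = (0 + 56*0)*46 = (0 + 0)*46 = 0*46 = 0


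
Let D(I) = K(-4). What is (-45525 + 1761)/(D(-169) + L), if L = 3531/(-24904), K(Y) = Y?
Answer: 99081696/9377 ≈ 10566.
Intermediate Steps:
L = -321/2264 (L = 3531*(-1/24904) = -321/2264 ≈ -0.14178)
D(I) = -4
(-45525 + 1761)/(D(-169) + L) = (-45525 + 1761)/(-4 - 321/2264) = -43764/(-9377/2264) = -43764*(-2264/9377) = 99081696/9377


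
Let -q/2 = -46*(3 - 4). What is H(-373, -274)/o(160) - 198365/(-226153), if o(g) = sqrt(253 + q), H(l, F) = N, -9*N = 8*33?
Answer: 198365/226153 - 88*sqrt(161)/483 ≈ -1.4347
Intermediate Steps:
q = -92 (q = -(-92)*(3 - 4) = -(-92)*(-1) = -2*46 = -92)
N = -88/3 (N = -8*33/9 = -1/9*264 = -88/3 ≈ -29.333)
H(l, F) = -88/3
o(g) = sqrt(161) (o(g) = sqrt(253 - 92) = sqrt(161))
H(-373, -274)/o(160) - 198365/(-226153) = -88*sqrt(161)/161/3 - 198365/(-226153) = -88*sqrt(161)/483 - 198365*(-1/226153) = -88*sqrt(161)/483 + 198365/226153 = 198365/226153 - 88*sqrt(161)/483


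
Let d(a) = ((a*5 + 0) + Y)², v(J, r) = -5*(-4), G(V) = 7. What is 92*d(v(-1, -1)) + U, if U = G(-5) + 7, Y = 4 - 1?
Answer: 976042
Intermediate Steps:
v(J, r) = 20
Y = 3
U = 14 (U = 7 + 7 = 14)
d(a) = (3 + 5*a)² (d(a) = ((a*5 + 0) + 3)² = ((5*a + 0) + 3)² = (5*a + 3)² = (3 + 5*a)²)
92*d(v(-1, -1)) + U = 92*(3 + 5*20)² + 14 = 92*(3 + 100)² + 14 = 92*103² + 14 = 92*10609 + 14 = 976028 + 14 = 976042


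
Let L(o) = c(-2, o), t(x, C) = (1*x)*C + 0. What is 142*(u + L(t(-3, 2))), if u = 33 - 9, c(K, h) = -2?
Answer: 3124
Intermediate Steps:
t(x, C) = C*x (t(x, C) = x*C + 0 = C*x + 0 = C*x)
L(o) = -2
u = 24
142*(u + L(t(-3, 2))) = 142*(24 - 2) = 142*22 = 3124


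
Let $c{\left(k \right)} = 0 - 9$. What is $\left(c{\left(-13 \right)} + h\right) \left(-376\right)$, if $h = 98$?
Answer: $-33464$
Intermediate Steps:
$c{\left(k \right)} = -9$
$\left(c{\left(-13 \right)} + h\right) \left(-376\right) = \left(-9 + 98\right) \left(-376\right) = 89 \left(-376\right) = -33464$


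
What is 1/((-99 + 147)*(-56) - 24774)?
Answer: -1/27462 ≈ -3.6414e-5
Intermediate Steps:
1/((-99 + 147)*(-56) - 24774) = 1/(48*(-56) - 24774) = 1/(-2688 - 24774) = 1/(-27462) = -1/27462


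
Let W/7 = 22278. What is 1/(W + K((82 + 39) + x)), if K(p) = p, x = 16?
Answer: 1/156083 ≈ 6.4068e-6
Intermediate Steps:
W = 155946 (W = 7*22278 = 155946)
1/(W + K((82 + 39) + x)) = 1/(155946 + ((82 + 39) + 16)) = 1/(155946 + (121 + 16)) = 1/(155946 + 137) = 1/156083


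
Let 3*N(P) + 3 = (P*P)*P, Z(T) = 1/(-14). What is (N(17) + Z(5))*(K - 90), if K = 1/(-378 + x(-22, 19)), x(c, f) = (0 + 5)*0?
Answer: -2338501477/15876 ≈ -1.4730e+5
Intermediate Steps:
Z(T) = -1/14
x(c, f) = 0 (x(c, f) = 5*0 = 0)
K = -1/378 (K = 1/(-378 + 0) = 1/(-378) = -1/378 ≈ -0.0026455)
N(P) = -1 + P³/3 (N(P) = -1 + ((P*P)*P)/3 = -1 + (P²*P)/3 = -1 + P³/3)
(N(17) + Z(5))*(K - 90) = ((-1 + (⅓)*17³) - 1/14)*(-1/378 - 90) = ((-1 + (⅓)*4913) - 1/14)*(-34021/378) = ((-1 + 4913/3) - 1/14)*(-34021/378) = (4910/3 - 1/14)*(-34021/378) = (68737/42)*(-34021/378) = -2338501477/15876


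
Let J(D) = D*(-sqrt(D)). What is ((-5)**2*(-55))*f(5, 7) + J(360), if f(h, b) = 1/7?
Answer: -1375/7 - 2160*sqrt(10) ≈ -7026.9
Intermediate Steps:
J(D) = -D**(3/2)
f(h, b) = 1/7
((-5)**2*(-55))*f(5, 7) + J(360) = ((-5)**2*(-55))*(1/7) - 360**(3/2) = (25*(-55))*(1/7) - 2160*sqrt(10) = -1375*1/7 - 2160*sqrt(10) = -1375/7 - 2160*sqrt(10)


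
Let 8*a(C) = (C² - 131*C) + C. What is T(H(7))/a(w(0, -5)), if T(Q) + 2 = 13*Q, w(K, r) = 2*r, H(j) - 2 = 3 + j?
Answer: 22/25 ≈ 0.88000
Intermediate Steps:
H(j) = 5 + j (H(j) = 2 + (3 + j) = 5 + j)
T(Q) = -2 + 13*Q
a(C) = -65*C/4 + C²/8 (a(C) = ((C² - 131*C) + C)/8 = (C² - 130*C)/8 = -65*C/4 + C²/8)
T(H(7))/a(w(0, -5)) = (-2 + 13*(5 + 7))/(((2*(-5))*(-130 + 2*(-5))/8)) = (-2 + 13*12)/(((⅛)*(-10)*(-130 - 10))) = (-2 + 156)/(((⅛)*(-10)*(-140))) = 154/175 = 154*(1/175) = 22/25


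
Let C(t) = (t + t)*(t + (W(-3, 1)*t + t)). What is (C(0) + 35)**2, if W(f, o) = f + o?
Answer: 1225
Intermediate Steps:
C(t) = 0 (C(t) = (t + t)*(t + ((-3 + 1)*t + t)) = (2*t)*(t + (-2*t + t)) = (2*t)*(t - t) = (2*t)*0 = 0)
(C(0) + 35)**2 = (0 + 35)**2 = 35**2 = 1225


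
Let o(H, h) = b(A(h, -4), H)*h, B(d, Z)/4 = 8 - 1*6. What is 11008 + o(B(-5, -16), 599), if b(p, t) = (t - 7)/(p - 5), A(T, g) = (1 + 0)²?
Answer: 43433/4 ≈ 10858.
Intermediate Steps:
B(d, Z) = 8 (B(d, Z) = 4*(8 - 1*6) = 4*(8 - 6) = 4*2 = 8)
A(T, g) = 1 (A(T, g) = 1² = 1)
b(p, t) = (-7 + t)/(-5 + p)
o(H, h) = h*(7/4 - H/4) (o(H, h) = ((-7 + H)/(-5 + 1))*h = ((-7 + H)/(-4))*h = (-(-7 + H)/4)*h = (7/4 - H/4)*h = h*(7/4 - H/4))
11008 + o(B(-5, -16), 599) = 11008 + (¼)*599*(7 - 1*8) = 11008 + (¼)*599*(7 - 8) = 11008 + (¼)*599*(-1) = 11008 - 599/4 = 43433/4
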